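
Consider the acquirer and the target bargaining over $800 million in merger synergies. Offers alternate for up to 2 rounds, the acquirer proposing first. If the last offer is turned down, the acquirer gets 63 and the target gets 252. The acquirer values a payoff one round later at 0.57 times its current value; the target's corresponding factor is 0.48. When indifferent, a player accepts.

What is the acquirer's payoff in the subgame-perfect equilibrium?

446.24

Round 2 (the target proposes): the acquirer gets 63 if talks fail, so the target offers 63 and keeps 737.
Round 1 (the acquirer proposes): the target can get 737 next round, worth 0.48 × 737 = 353.76 now. The acquirer offers 353.76 and keeps 800 − 353.76 = 446.24.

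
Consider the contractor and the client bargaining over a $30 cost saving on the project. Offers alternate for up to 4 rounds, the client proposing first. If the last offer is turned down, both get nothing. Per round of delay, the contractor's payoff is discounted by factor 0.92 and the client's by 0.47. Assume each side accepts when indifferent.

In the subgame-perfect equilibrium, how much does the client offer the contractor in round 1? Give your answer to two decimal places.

26.56

Round 4 (the contractor proposes): rejection yields 0 for the client; the contractor offers 0 and keeps 30.
Round 3 (the client proposes): the contractor can get 30 next round, worth 0.92 × 30 = 27.6 now, so the client offers 27.6, keeping 2.4.
Round 2 (the contractor proposes): the client can get 2.4 next round, worth 0.47 × 2.4 = 1.128 now, so the contractor offers 1.128, keeping 28.872.
Round 1 (the client proposes): the contractor can get 28.872 next round, worth 0.92 × 28.872 = 26.56224 now. The client offers 26.56224 and keeps 30 − 26.56224 = 3.43776.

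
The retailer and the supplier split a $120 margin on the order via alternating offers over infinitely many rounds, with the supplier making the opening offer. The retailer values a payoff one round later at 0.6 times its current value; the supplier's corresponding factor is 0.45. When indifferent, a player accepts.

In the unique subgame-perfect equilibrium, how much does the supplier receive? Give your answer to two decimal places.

65.75

When the supplier proposes, the retailer accepts any offer worth at least 0.6 times what the retailer would get by proposing next round; and vice versa.
This gives x = 120 − 0.6y and y = 120 − 0.45x, where x and y are each side's share when it proposes.
Hence (1 − 0.6·0.45)x = 120(1 − 0.6), i.e. 0.73·x = 48.
x ≈ 65.7534; the retailer's share is 120 − x ≈ 54.2466.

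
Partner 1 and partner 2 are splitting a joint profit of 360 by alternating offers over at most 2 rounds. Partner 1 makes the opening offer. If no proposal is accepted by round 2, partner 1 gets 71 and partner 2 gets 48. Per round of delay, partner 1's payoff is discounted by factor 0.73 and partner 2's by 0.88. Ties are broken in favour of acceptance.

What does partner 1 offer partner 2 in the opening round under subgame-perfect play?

Round 2 (partner 2 proposes): partner 1 gets 71 if talks fail, so partner 2 offers 71 and keeps 289.
Round 1 (partner 1 proposes): partner 2 can get 289 next round, worth 0.88 × 289 = 254.32 now. Partner 1 offers 254.32 and keeps 360 − 254.32 = 105.68.

254.32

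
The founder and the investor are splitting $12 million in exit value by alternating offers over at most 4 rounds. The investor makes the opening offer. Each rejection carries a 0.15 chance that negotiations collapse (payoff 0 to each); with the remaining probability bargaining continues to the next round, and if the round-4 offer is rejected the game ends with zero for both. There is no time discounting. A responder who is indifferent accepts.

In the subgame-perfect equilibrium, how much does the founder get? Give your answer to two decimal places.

8.90

Round 4 (the founder proposes): rejection yields 0 for the investor; the founder offers 0 and keeps 12.
Round 3 (the investor proposes): rejecting gives the founder an expected 0.85 × 12 = 10.2, so the investor offers 10.2, keeping 1.8.
Round 2 (the founder proposes): rejecting gives the investor an expected 0.85 × 1.8 = 1.53. The founder offers 1.53 and keeps 12 − 1.53 = 10.47.
Round 1 (the investor proposes): rejecting gives the founder an expected 0.85 × 10.47 = 8.8995; the investor offers that and keeps 3.1005.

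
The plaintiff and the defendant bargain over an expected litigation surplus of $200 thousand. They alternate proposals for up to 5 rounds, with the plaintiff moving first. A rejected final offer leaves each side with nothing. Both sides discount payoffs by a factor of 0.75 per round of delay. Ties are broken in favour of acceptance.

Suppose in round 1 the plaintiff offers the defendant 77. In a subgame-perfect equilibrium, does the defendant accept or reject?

Accept

Work out the defendant's continuation value if the offer is rejected.
Round 5 (the plaintiff proposes): rejection yields 0 for the defendant; the plaintiff offers 0 and keeps 200.
Round 4 (the defendant proposes): the plaintiff can get 200 next round, worth 0.75 × 200 = 150 now, so the defendant offers 150, keeping 50.
Round 3 (the plaintiff proposes): the defendant can get 50 next round, worth 0.75 × 50 = 37.5 now, so the plaintiff offers 37.5, keeping 162.5.
Round 2 (the defendant proposes): the plaintiff can get 162.5 next round, worth 0.75 × 162.5 = 121.875 now. The defendant offers 121.875 and keeps 200 − 121.875 = 78.125.
So by rejecting in round 1, the defendant gets 78.125 next round, worth 0.75 × 78.125 = 58.59375 now.
Offer 77 ≥ 58.59375, so the defendant accepts.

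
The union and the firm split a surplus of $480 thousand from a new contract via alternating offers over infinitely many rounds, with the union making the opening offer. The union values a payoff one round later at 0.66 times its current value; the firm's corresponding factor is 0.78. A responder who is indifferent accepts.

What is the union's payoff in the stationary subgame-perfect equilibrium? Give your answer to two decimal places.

When the union proposes, the firm accepts any offer worth at least 0.78 times what the firm would get by proposing next round; and vice versa.
This gives x = 480 − 0.78y and y = 480 − 0.66x, where x and y are each side's share when it proposes.
Hence (1 − 0.78·0.66)x = 480(1 − 0.78), i.e. 0.4852·x = 105.6.
x ≈ 217.6422; the firm's share is 480 − x ≈ 262.3578.

217.64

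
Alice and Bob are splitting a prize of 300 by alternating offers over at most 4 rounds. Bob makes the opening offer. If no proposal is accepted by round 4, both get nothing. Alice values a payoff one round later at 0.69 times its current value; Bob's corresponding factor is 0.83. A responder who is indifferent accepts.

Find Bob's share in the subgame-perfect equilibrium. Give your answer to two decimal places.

Round 4 (Alice proposes): Bob will accept anything ≥ 0, so Alice offers 0 and keeps 300.
Round 3 (Bob proposes): Alice can get 300 next round, worth 0.69 × 300 = 207 now; Bob offers that and keeps 93.
Round 2 (Alice proposes): Bob can get 93 next round, worth 0.83 × 93 = 77.19 now. Alice offers 77.19 and keeps 300 − 77.19 = 222.81.
Round 1 (Bob proposes): Alice can get 222.81 next round, worth 0.69 × 222.81 = 153.7389 now, so Bob offers 153.7389, keeping 146.2611.

146.26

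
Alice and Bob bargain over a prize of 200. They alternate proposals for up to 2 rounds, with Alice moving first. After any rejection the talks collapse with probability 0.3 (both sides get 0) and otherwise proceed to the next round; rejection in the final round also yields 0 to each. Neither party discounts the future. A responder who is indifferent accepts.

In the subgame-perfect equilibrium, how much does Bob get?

Round 2 (Bob proposes): rejection yields 0 for Alice; Bob offers 0 and keeps 200.
Round 1 (Alice proposes): rejecting gives Bob an expected 0.7 × 200 = 140; Alice offers that and keeps 60.

140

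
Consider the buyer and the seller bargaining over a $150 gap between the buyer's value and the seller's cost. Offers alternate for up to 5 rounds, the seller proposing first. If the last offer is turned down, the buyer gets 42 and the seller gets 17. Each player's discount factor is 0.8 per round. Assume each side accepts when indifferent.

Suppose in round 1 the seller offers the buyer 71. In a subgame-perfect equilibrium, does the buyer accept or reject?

Accept

Work out the buyer's continuation value if the offer is rejected.
Round 5 (the seller proposes): the buyer gets 42 if talks fail, so the seller offers 42 and keeps 108.
Round 4 (the buyer proposes): the seller can get 108 next round, worth 0.8 × 108 = 86.4 now. The buyer offers 86.4 and keeps 150 − 86.4 = 63.6.
Round 3 (the seller proposes): the buyer can get 63.6 next round, worth 0.8 × 63.6 = 50.88 now, so the seller offers 50.88, keeping 99.12.
Round 2 (the buyer proposes): the seller can get 99.12 next round, worth 0.8 × 99.12 = 79.296 now, so the buyer offers 79.296, keeping 70.704.
So by rejecting in round 1, the buyer gets 70.704 next round, worth 0.8 × 70.704 = 56.5632 now.
Offer 71 ≥ 56.5632, so the buyer accepts.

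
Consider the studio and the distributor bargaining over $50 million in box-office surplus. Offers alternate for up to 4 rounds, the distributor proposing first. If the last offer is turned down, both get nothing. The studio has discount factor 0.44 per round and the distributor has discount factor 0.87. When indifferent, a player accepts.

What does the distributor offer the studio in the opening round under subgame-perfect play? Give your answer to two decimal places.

Round 4 (the studio proposes): rejection yields 0 for the distributor; the studio offers 0 and keeps 50.
Round 3 (the distributor proposes): the studio can get 50 next round, worth 0.44 × 50 = 22 now; the distributor offers that and keeps 28.
Round 2 (the studio proposes): the distributor can get 28 next round, worth 0.87 × 28 = 24.36 now; the studio offers that and keeps 25.64.
Round 1 (the distributor proposes): the studio can get 25.64 next round, worth 0.44 × 25.64 = 11.2816 now; the distributor offers that and keeps 38.7184.

11.28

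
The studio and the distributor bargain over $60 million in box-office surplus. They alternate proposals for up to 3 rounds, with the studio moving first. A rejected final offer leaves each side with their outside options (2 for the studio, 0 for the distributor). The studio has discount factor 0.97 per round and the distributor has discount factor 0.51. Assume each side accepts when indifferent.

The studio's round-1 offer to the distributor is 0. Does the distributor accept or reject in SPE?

Round 3 (the studio proposes): rejection yields 0 for the distributor; the studio offers 0 and keeps 60.
Round 2 (the distributor proposes): the studio can get 60 next round, worth 0.97 × 60 = 58.2 now; the distributor offers that and keeps 1.8.
So by rejecting in round 1, the distributor gets 1.8 next round, worth 0.51 × 1.8 = 0.918 now.
Offer 0 < 0.918, so the distributor rejects.

Reject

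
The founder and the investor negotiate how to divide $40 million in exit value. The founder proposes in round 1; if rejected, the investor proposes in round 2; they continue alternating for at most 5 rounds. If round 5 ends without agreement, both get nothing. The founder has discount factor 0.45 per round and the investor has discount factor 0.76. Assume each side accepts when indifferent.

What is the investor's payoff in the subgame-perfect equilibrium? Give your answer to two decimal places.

Round 5 (the founder proposes): rejection yields 0 for the investor; the founder offers 0 and keeps 40.
Round 4 (the investor proposes): the founder can get 40 next round, worth 0.45 × 40 = 18 now; the investor offers that and keeps 22.
Round 3 (the founder proposes): the investor can get 22 next round, worth 0.76 × 22 = 16.72 now; the founder offers that and keeps 23.28.
Round 2 (the investor proposes): the founder can get 23.28 next round, worth 0.45 × 23.28 = 10.476 now; the investor offers that and keeps 29.524.
Round 1 (the founder proposes): the investor can get 29.524 next round, worth 0.76 × 29.524 = 22.43824 now, so the founder offers 22.43824, keeping 17.56176.

22.44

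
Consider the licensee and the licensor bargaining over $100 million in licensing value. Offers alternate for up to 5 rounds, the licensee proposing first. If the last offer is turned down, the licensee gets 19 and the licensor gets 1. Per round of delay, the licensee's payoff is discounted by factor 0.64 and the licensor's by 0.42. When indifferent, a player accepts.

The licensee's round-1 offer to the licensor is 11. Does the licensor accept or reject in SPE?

Round 5 (the licensee proposes): the licensor gets 1 if talks fail, so the licensee offers 1 and keeps 99.
Round 4 (the licensor proposes): the licensee can get 99 next round, worth 0.64 × 99 = 63.36 now; the licensor offers that and keeps 36.64.
Round 3 (the licensee proposes): the licensor can get 36.64 next round, worth 0.42 × 36.64 = 15.3888 now. The licensee offers 15.3888 and keeps 100 − 15.3888 = 84.6112.
Round 2 (the licensor proposes): the licensee can get 84.6112 next round, worth 0.64 × 84.6112 = 54.151168 now; the licensor offers that and keeps 45.848832.
So by rejecting in round 1, the licensor gets 45.848832 next round, worth 0.42 × 45.848832 = 19.25650944 now.
Offer 11 < 19.25650944, so the licensor rejects.

Reject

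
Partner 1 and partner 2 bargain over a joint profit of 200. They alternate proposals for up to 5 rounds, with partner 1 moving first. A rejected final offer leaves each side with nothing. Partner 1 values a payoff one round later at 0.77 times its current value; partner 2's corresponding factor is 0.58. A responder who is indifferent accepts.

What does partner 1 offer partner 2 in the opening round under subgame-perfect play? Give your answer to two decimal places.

Round 5 (partner 1 proposes): partner 2 will accept anything ≥ 0, so partner 1 offers 0 and keeps 200.
Round 4 (partner 2 proposes): partner 1 can get 200 next round, worth 0.77 × 200 = 154 now, so partner 2 offers 154, keeping 46.
Round 3 (partner 1 proposes): partner 2 can get 46 next round, worth 0.58 × 46 = 26.68 now; partner 1 offers that and keeps 173.32.
Round 2 (partner 2 proposes): partner 1 can get 173.32 next round, worth 0.77 × 173.32 = 133.4564 now, so partner 2 offers 133.4564, keeping 66.5436.
Round 1 (partner 1 proposes): partner 2 can get 66.5436 next round, worth 0.58 × 66.5436 = 38.595288 now; partner 1 offers that and keeps 161.404712.

38.60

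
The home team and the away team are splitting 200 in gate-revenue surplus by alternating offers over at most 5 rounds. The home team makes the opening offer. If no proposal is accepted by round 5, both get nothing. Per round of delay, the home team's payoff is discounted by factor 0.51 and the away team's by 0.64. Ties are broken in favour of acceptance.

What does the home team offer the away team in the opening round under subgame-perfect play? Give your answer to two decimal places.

Round 5 (the home team proposes): the away team will accept anything ≥ 0, so the home team offers 0 and keeps 200.
Round 4 (the away team proposes): the home team can get 200 next round, worth 0.51 × 200 = 102 now; the away team offers that and keeps 98.
Round 3 (the home team proposes): the away team can get 98 next round, worth 0.64 × 98 = 62.72 now; the home team offers that and keeps 137.28.
Round 2 (the away team proposes): the home team can get 137.28 next round, worth 0.51 × 137.28 = 70.0128 now. The away team offers 70.0128 and keeps 200 − 70.0128 = 129.9872.
Round 1 (the home team proposes): the away team can get 129.9872 next round, worth 0.64 × 129.9872 = 83.191808 now, so the home team offers 83.191808, keeping 116.808192.

83.19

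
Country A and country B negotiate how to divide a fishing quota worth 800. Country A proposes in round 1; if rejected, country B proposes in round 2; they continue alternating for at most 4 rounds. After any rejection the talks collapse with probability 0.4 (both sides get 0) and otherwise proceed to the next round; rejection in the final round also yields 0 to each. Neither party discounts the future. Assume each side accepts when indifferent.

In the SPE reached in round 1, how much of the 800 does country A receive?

435.2

Round 4 (country B proposes): country A will accept anything ≥ 0, so country B offers 0 and keeps 800.
Round 3 (country A proposes): rejecting gives country B an expected 0.6 × 800 = 480. Country A offers 480 and keeps 800 − 480 = 320.
Round 2 (country B proposes): rejecting gives country A an expected 0.6 × 320 = 192; country B offers that and keeps 608.
Round 1 (country A proposes): rejecting gives country B an expected 0.6 × 608 = 364.8; country A offers that and keeps 435.2.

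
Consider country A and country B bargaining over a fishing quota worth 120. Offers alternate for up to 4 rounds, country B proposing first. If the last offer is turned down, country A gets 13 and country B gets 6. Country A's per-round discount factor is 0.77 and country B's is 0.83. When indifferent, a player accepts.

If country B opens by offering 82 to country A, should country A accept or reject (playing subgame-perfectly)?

Work out country A's continuation value if the offer is rejected.
Round 4 (country A proposes): country B gets 6 if talks fail, so country A offers 6 and keeps 114.
Round 3 (country B proposes): country A can get 114 next round, worth 0.77 × 114 = 87.78 now; country B offers that and keeps 32.22.
Round 2 (country A proposes): country B can get 32.22 next round, worth 0.83 × 32.22 = 26.7426 now; country A offers that and keeps 93.2574.
So by rejecting in round 1, country A gets 93.2574 next round, worth 0.77 × 93.2574 = 71.808198 now.
Offer 82 ≥ 71.808198, so country A accepts.

Accept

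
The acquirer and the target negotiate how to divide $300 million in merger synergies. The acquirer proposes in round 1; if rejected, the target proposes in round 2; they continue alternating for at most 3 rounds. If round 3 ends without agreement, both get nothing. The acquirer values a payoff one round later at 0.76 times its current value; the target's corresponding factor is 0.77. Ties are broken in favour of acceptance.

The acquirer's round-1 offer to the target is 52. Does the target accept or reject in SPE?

Work out the target's continuation value if the offer is rejected.
Round 3 (the acquirer proposes): rejection yields 0 for the target; the acquirer offers 0 and keeps 300.
Round 2 (the target proposes): the acquirer can get 300 next round, worth 0.76 × 300 = 228 now. The target offers 228 and keeps 300 − 228 = 72.
So by rejecting in round 1, the target gets 72 next round, worth 0.77 × 72 = 55.44 now.
Offer 52 < 55.44, so the target rejects.

Reject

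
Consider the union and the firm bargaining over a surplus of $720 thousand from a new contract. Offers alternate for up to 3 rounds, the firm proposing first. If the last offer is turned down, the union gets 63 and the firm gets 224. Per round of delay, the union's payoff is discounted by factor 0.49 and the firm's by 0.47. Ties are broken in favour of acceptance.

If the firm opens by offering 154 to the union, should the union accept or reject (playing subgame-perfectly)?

Round 3 (the firm proposes): the union gets 63 if talks fail, so the firm offers 63 and keeps 657.
Round 2 (the union proposes): the firm can get 657 next round, worth 0.47 × 657 = 308.79 now; the union offers that and keeps 411.21.
So by rejecting in round 1, the union gets 411.21 next round, worth 0.49 × 411.21 = 201.4929 now.
Offer 154 < 201.4929, so the union rejects.

Reject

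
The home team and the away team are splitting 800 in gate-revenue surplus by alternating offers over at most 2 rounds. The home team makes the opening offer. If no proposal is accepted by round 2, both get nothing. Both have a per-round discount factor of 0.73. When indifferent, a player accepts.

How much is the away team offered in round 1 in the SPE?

Round 2 (the away team proposes): rejection yields 0 for the home team; the away team offers 0 and keeps 800.
Round 1 (the home team proposes): the away team can get 800 next round, worth 0.73 × 800 = 584 now; the home team offers that and keeps 216.

584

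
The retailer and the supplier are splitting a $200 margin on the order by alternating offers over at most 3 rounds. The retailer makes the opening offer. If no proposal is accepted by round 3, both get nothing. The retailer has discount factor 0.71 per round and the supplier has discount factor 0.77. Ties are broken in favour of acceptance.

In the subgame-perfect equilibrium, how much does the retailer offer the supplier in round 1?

Solve by backward induction from round 3.
Round 3 (the retailer proposes): the supplier will accept anything ≥ 0, so the retailer offers 0 and keeps 200.
Round 2 (the supplier proposes): the retailer can get 200 next round, worth 0.71 × 200 = 142 now, so the supplier offers 142, keeping 58.
Round 1 (the retailer proposes): the supplier can get 58 next round, worth 0.77 × 58 = 44.66 now; the retailer offers that and keeps 155.34.

44.66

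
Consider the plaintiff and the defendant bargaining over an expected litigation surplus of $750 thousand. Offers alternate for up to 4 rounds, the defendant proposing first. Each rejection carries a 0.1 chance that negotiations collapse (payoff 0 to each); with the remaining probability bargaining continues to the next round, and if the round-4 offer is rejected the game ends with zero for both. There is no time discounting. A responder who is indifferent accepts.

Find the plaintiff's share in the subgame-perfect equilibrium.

614.25

Round 4 (the plaintiff proposes): the defendant will accept anything ≥ 0, so the plaintiff offers 0 and keeps 750.
Round 3 (the defendant proposes): rejecting gives the plaintiff an expected 0.9 × 750 = 675; the defendant offers that and keeps 75.
Round 2 (the plaintiff proposes): rejecting gives the defendant an expected 0.9 × 75 = 67.5; the plaintiff offers that and keeps 682.5.
Round 1 (the defendant proposes): rejecting gives the plaintiff an expected 0.9 × 682.5 = 614.25. The defendant offers 614.25 and keeps 750 − 614.25 = 135.75.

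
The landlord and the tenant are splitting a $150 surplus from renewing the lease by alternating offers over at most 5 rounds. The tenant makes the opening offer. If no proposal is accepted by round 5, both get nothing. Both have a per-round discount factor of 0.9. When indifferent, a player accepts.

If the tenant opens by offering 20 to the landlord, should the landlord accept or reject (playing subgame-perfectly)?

Reject

Round 5 (the tenant proposes): rejection yields 0 for the landlord; the tenant offers 0 and keeps 150.
Round 4 (the landlord proposes): the tenant can get 150 next round, worth 0.9 × 150 = 135 now. The landlord offers 135 and keeps 150 − 135 = 15.
Round 3 (the tenant proposes): the landlord can get 15 next round, worth 0.9 × 15 = 13.5 now. The tenant offers 13.5 and keeps 150 − 13.5 = 136.5.
Round 2 (the landlord proposes): the tenant can get 136.5 next round, worth 0.9 × 136.5 = 122.85 now; the landlord offers that and keeps 27.15.
So by rejecting in round 1, the landlord gets 27.15 next round, worth 0.9 × 27.15 = 24.435 now.
Offer 20 < 24.435, so the landlord rejects.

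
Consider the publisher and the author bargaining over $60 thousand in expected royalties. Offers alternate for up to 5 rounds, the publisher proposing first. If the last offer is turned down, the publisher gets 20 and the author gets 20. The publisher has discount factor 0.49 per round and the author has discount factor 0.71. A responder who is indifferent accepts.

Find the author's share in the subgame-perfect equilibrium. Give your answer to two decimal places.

Round 5 (the publisher proposes): the author gets 20 if talks fail, so the publisher offers 20 and keeps 40.
Round 4 (the author proposes): the publisher can get 40 next round, worth 0.49 × 40 = 19.6 now, so the author offers 19.6, keeping 40.4.
Round 3 (the publisher proposes): the author can get 40.4 next round, worth 0.71 × 40.4 = 28.684 now. The publisher offers 28.684 and keeps 60 − 28.684 = 31.316.
Round 2 (the author proposes): the publisher can get 31.316 next round, worth 0.49 × 31.316 = 15.34484 now. The author offers 15.34484 and keeps 60 − 15.34484 = 44.65516.
Round 1 (the publisher proposes): the author can get 44.65516 next round, worth 0.71 × 44.65516 = 31.7051636 now; the publisher offers that and keeps 28.2948364.

31.71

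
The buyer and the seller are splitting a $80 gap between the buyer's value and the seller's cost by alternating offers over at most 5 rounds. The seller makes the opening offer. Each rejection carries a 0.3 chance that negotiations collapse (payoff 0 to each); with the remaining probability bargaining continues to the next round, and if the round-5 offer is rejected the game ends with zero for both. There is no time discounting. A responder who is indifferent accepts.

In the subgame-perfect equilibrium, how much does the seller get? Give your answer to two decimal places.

Round 5 (the seller proposes): the buyer will accept anything ≥ 0, so the seller offers 0 and keeps 80.
Round 4 (the buyer proposes): rejecting gives the seller an expected 0.7 × 80 = 56, so the buyer offers 56, keeping 24.
Round 3 (the seller proposes): rejecting gives the buyer an expected 0.7 × 24 = 16.8, so the seller offers 16.8, keeping 63.2.
Round 2 (the buyer proposes): rejecting gives the seller an expected 0.7 × 63.2 = 44.24, so the buyer offers 44.24, keeping 35.76.
Round 1 (the seller proposes): rejecting gives the buyer an expected 0.7 × 35.76 = 25.032. The seller offers 25.032 and keeps 80 − 25.032 = 54.968.

54.97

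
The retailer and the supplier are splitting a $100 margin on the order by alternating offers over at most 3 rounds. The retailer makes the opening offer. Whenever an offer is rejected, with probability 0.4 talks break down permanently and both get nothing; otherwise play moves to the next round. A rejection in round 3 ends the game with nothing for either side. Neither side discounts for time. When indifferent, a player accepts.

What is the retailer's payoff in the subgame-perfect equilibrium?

76

Round 3 (the retailer proposes): rejection yields 0 for the supplier; the retailer offers 0 and keeps 100.
Round 2 (the supplier proposes): rejecting gives the retailer an expected 0.6 × 100 = 60; the supplier offers that and keeps 40.
Round 1 (the retailer proposes): rejecting gives the supplier an expected 0.6 × 40 = 24, so the retailer offers 24, keeping 76.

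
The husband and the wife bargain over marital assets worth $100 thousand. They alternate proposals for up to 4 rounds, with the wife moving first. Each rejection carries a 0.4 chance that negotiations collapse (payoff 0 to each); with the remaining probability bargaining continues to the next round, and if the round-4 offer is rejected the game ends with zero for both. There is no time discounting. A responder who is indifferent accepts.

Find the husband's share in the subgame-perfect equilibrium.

Round 4 (the husband proposes): the wife will accept anything ≥ 0, so the husband offers 0 and keeps 100.
Round 3 (the wife proposes): rejecting gives the husband an expected 0.6 × 100 = 60, so the wife offers 60, keeping 40.
Round 2 (the husband proposes): rejecting gives the wife an expected 0.6 × 40 = 24; the husband offers that and keeps 76.
Round 1 (the wife proposes): rejecting gives the husband an expected 0.6 × 76 = 45.6; the wife offers that and keeps 54.4.

45.6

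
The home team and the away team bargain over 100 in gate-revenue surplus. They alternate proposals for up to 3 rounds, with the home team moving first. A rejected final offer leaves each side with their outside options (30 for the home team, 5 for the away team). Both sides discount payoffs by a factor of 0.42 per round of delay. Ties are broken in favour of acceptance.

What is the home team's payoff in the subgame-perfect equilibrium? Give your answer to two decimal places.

Work backward from the last round.
Round 3 (the home team proposes): the away team gets 5 if talks fail, so the home team offers 5 and keeps 95.
Round 2 (the away team proposes): the home team can get 95 next round, worth 0.42 × 95 = 39.9 now, so the away team offers 39.9, keeping 60.1.
Round 1 (the home team proposes): the away team can get 60.1 next round, worth 0.42 × 60.1 = 25.242 now. The home team offers 25.242 and keeps 100 − 25.242 = 74.758.

74.76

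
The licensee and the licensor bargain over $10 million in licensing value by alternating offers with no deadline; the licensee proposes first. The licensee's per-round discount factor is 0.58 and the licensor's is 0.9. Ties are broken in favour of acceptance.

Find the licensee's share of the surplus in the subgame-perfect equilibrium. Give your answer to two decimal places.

2.09

In a stationary SPE each proposer offers the other exactly their discounted continuation value.
If the licensee keeps x when proposing and the licensor keeps y when proposing, then x = 10 − 0.9y and y = 10 − 0.58x.
Solving: x = 10(1 − 0.9) / (1 − 0.58·0.9) = 1 / 0.478 ≈ 2.0921.
The licensor gets 10 − 2.0921 ≈ 7.9079.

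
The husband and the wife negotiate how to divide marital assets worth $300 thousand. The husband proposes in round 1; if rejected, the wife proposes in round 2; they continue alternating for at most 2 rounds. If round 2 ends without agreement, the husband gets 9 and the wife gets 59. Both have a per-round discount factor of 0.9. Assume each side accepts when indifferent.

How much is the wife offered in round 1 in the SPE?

261.9

Round 2 (the wife proposes): the husband gets 9 if talks fail, so the wife offers 9 and keeps 291.
Round 1 (the husband proposes): the wife can get 291 next round, worth 0.9 × 291 = 261.9 now, so the husband offers 261.9, keeping 38.1.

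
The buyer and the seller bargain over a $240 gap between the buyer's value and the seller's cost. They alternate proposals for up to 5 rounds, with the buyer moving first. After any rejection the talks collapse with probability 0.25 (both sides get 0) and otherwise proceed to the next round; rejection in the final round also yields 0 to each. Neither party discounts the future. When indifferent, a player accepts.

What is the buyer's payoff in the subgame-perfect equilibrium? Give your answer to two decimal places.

By backward induction:
Round 5 (the buyer proposes): rejection yields 0 for the seller; the buyer offers 0 and keeps 240.
Round 4 (the seller proposes): rejecting gives the buyer an expected 0.75 × 240 = 180; the seller offers that and keeps 60.
Round 3 (the buyer proposes): rejecting gives the seller an expected 0.75 × 60 = 45; the buyer offers that and keeps 195.
Round 2 (the seller proposes): rejecting gives the buyer an expected 0.75 × 195 = 146.25; the seller offers that and keeps 93.75.
Round 1 (the buyer proposes): rejecting gives the seller an expected 0.75 × 93.75 = 70.3125; the buyer offers that and keeps 169.6875.

169.69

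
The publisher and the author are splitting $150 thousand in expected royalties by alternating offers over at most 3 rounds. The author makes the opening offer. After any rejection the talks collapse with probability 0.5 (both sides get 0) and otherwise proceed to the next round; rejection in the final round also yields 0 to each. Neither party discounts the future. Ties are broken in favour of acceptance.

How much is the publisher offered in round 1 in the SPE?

37.5

By backward induction:
Round 3 (the author proposes): rejection yields 0 for the publisher; the author offers 0 and keeps 150.
Round 2 (the publisher proposes): rejecting gives the author an expected 0.5 × 150 = 75; the publisher offers that and keeps 75.
Round 1 (the author proposes): rejecting gives the publisher an expected 0.5 × 75 = 37.5. The author offers 37.5 and keeps 150 − 37.5 = 112.5.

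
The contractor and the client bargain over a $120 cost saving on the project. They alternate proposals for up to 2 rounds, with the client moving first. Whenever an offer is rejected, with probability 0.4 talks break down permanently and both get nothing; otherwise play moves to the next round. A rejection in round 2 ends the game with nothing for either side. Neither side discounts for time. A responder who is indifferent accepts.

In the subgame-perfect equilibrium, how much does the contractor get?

Round 2 (the contractor proposes): the client will accept anything ≥ 0, so the contractor offers 0 and keeps 120.
Round 1 (the client proposes): rejecting gives the contractor an expected 0.6 × 120 = 72. The client offers 72 and keeps 120 − 72 = 48.

72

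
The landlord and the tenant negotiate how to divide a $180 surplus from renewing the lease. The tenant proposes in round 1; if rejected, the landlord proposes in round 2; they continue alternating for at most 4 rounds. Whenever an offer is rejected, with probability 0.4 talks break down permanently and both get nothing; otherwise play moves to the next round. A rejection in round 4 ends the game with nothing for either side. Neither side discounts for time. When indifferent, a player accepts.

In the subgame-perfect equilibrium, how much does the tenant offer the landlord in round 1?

Round 4 (the landlord proposes): rejection yields 0 for the tenant; the landlord offers 0 and keeps 180.
Round 3 (the tenant proposes): rejecting gives the landlord an expected 0.6 × 180 = 108, so the tenant offers 108, keeping 72.
Round 2 (the landlord proposes): rejecting gives the tenant an expected 0.6 × 72 = 43.2; the landlord offers that and keeps 136.8.
Round 1 (the tenant proposes): rejecting gives the landlord an expected 0.6 × 136.8 = 82.08; the tenant offers that and keeps 97.92.

82.08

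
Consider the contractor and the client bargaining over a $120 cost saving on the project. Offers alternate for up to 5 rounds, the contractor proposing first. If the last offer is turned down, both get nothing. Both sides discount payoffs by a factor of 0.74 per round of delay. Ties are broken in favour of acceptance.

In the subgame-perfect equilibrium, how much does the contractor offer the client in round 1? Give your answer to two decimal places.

35.73

Solve by backward induction from round 5.
Round 5 (the contractor proposes): the client will accept anything ≥ 0, so the contractor offers 0 and keeps 120.
Round 4 (the client proposes): the contractor can get 120 next round, worth 0.74 × 120 = 88.8 now; the client offers that and keeps 31.2.
Round 3 (the contractor proposes): the client can get 31.2 next round, worth 0.74 × 31.2 = 23.088 now; the contractor offers that and keeps 96.912.
Round 2 (the client proposes): the contractor can get 96.912 next round, worth 0.74 × 96.912 = 71.71488 now, so the client offers 71.71488, keeping 48.28512.
Round 1 (the contractor proposes): the client can get 48.28512 next round, worth 0.74 × 48.28512 = 35.7309888 now, so the contractor offers 35.7309888, keeping 84.2690112.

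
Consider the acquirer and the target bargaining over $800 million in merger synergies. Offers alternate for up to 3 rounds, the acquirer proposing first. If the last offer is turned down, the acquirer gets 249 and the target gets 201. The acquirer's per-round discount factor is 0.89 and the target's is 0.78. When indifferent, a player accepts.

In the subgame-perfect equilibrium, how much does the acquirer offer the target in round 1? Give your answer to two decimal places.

208.17

Round 3 (the acquirer proposes): the target gets 201 if talks fail, so the acquirer offers 201 and keeps 599.
Round 2 (the target proposes): the acquirer can get 599 next round, worth 0.89 × 599 = 533.11 now; the target offers that and keeps 266.89.
Round 1 (the acquirer proposes): the target can get 266.89 next round, worth 0.78 × 266.89 = 208.1742 now; the acquirer offers that and keeps 591.8258.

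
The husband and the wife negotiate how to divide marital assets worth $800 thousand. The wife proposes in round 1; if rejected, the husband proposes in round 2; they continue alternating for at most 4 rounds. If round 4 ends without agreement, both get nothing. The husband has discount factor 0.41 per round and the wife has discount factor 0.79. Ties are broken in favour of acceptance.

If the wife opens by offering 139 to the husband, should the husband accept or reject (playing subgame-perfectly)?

Round 4 (the husband proposes): rejection yields 0 for the wife; the husband offers 0 and keeps 800.
Round 3 (the wife proposes): the husband can get 800 next round, worth 0.41 × 800 = 328 now. The wife offers 328 and keeps 800 − 328 = 472.
Round 2 (the husband proposes): the wife can get 472 next round, worth 0.79 × 472 = 372.88 now; the husband offers that and keeps 427.12.
So by rejecting in round 1, the husband gets 427.12 next round, worth 0.41 × 427.12 = 175.1192 now.
Offer 139 < 175.1192, so the husband rejects.

Reject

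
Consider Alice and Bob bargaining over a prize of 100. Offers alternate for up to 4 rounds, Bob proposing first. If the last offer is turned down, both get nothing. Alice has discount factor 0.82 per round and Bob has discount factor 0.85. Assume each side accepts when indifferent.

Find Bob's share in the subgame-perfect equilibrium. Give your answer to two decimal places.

By backward induction:
Round 4 (Alice proposes): rejection yields 0 for Bob; Alice offers 0 and keeps 100.
Round 3 (Bob proposes): Alice can get 100 next round, worth 0.82 × 100 = 82 now; Bob offers that and keeps 18.
Round 2 (Alice proposes): Bob can get 18 next round, worth 0.85 × 18 = 15.3 now; Alice offers that and keeps 84.7.
Round 1 (Bob proposes): Alice can get 84.7 next round, worth 0.82 × 84.7 = 69.454 now; Bob offers that and keeps 30.546.

30.55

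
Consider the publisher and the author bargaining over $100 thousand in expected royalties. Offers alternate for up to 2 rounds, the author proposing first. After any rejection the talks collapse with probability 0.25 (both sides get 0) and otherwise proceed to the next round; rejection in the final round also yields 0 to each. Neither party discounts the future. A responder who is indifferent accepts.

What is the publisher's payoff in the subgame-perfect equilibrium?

75

Round 2 (the publisher proposes): rejection yields 0 for the author; the publisher offers 0 and keeps 100.
Round 1 (the author proposes): rejecting gives the publisher an expected 0.75 × 100 = 75, so the author offers 75, keeping 25.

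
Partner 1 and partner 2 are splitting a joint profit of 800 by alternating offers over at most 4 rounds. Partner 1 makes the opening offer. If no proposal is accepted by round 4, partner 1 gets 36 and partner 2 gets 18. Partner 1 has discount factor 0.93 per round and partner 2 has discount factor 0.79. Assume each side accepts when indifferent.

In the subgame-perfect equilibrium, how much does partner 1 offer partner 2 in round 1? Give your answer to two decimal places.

Work backward from the last round.
Round 4 (partner 2 proposes): partner 1 gets 36 if talks fail, so partner 2 offers 36 and keeps 764.
Round 3 (partner 1 proposes): partner 2 can get 764 next round, worth 0.79 × 764 = 603.56 now, so partner 1 offers 603.56, keeping 196.44.
Round 2 (partner 2 proposes): partner 1 can get 196.44 next round, worth 0.93 × 196.44 = 182.6892 now; partner 2 offers that and keeps 617.3108.
Round 1 (partner 1 proposes): partner 2 can get 617.3108 next round, worth 0.79 × 617.3108 = 487.675532 now, so partner 1 offers 487.675532, keeping 312.324468.

487.68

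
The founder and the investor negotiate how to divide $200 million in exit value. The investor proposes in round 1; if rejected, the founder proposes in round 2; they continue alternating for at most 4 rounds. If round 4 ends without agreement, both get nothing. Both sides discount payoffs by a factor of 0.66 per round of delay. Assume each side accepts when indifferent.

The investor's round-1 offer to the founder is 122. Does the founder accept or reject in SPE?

Round 4 (the founder proposes): the investor will accept anything ≥ 0, so the founder offers 0 and keeps 200.
Round 3 (the investor proposes): the founder can get 200 next round, worth 0.66 × 200 = 132 now, so the investor offers 132, keeping 68.
Round 2 (the founder proposes): the investor can get 68 next round, worth 0.66 × 68 = 44.88 now; the founder offers that and keeps 155.12.
So by rejecting in round 1, the founder gets 155.12 next round, worth 0.66 × 155.12 = 102.3792 now.
Offer 122 ≥ 102.3792, so the founder accepts.

Accept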